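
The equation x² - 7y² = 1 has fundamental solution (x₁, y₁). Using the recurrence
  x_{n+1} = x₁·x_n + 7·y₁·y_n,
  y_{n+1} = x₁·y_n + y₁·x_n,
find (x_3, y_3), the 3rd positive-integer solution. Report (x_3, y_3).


Step 1: Find the fundamental solution (x₁, y₁) of x² - 7y² = 1.
  Expand √7 as a continued fraction. a₀ = ⌊√7⌋ = 2; iterate m_{k+1} = d_k·a_k − m_k, d_{k+1} = (7 − m_{k+1}²)/d_k, a_{k+1} = ⌊(a₀ + m_{k+1})/d_{k+1}⌋ (starting m₀ = 0, d₀ = 1), with convergents p_k = a_k·p_{k-1} + p_{k-2}, q_k = a_k·q_{k-1} + q_{k-2} (p₋₁ = 1, q₋₁ = 0):
  k = 0: a₀ = 2; p₀/q₀ = 2/1; p₀² − 7·q₀² = 4 − 7 = -3.
  k = 1: m = 2, d = 3, a = ⌊(2 + 2)/3⌋ = 1; p/q = (1·2 + 1)/(1·1 + 0) = 3/1; p² − 7·q² = 9 − 7 = 2.
  k = 2: m = 1, d = 2, a = ⌊(2 + 1)/2⌋ = 1; p/q = (1·3 + 2)/(1·1 + 1) = 5/2; p² − 7·q² = 25 − 28 = -3.
  k = 3: m = 1, d = 3, a = ⌊(2 + 1)/3⌋ = 1; p/q = (1·5 + 3)/(1·2 + 1) = 8/3; p² − 7·q² = 64 − 63 = 1.
  The first convergent with p² − 7·q² = 1 gives the fundamental solution (x₁, y₁) = (8, 3).
Step 2: Apply the recurrence (x_{n+1}, y_{n+1}) = (x₁x_n + 7y₁y_n, x₁y_n + y₁x_n) repeatedly.
  From (x_1, y_1) = (8, 3): x_2 = 8·8 + 7·3·3 = 127; y_2 = 8·3 + 3·8 = 48.
  From (x_2, y_2) = (127, 48): x_3 = 8·127 + 7·3·48 = 2024; y_3 = 8·48 + 3·127 = 765.
Step 3: Verify x_3² - 7·y_3² = 4096576 - 4096575 = 1 (should be 1). ✓

(x_1, y_1) = (8, 3); (x_3, y_3) = (2024, 765).


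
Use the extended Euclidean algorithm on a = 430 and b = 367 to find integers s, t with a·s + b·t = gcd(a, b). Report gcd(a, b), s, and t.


Euclidean algorithm on (430, 367) — divide until remainder is 0:
  430 = 1 · 367 + 63
  367 = 5 · 63 + 52
  63 = 1 · 52 + 11
  52 = 4 · 11 + 8
  11 = 1 · 8 + 3
  8 = 2 · 3 + 2
  3 = 1 · 2 + 1
  2 = 2 · 1 + 0
gcd(430, 367) = 1.
Track Bezout coefficients alongside the remainders: start with r₀ = 430 = a·1 + b·0 (s = 1, t = 0) and r₁ = 367 = a·0 + b·1 (s = 0, t = 1); each new remainder r_{k+1} = r_{k-1} − q_k·r_k inherits s_{k+1} = s_{k-1} − q_k·s_k, t_{k+1} = t_{k-1} − q_k·t_k, so r_k = a·s_k + b·t_k at every step:
  q = 1: r = 63, s = 1 − 1·0 = 1, t = 0 − 1·1 = -1  (check: 430·1 + 367·(-1) = 63)
  q = 5: r = 52, s = 0 − 5·1 = -5, t = 1 − 5·(-1) = 6  (check: 430·(-5) + 367·6 = 52)
  q = 1: r = 11, s = 1 − 1·(-5) = 6, t = -1 − 1·6 = -7  (check: 430·6 + 367·(-7) = 11)
  q = 4: r = 8, s = -5 − 4·6 = -29, t = 6 − 4·(-7) = 34  (check: 430·(-29) + 367·34 = 8)
  q = 1: r = 3, s = 6 − 1·(-29) = 35, t = -7 − 1·34 = -41  (check: 430·35 + 367·(-41) = 3)
  q = 2: r = 2, s = -29 − 2·35 = -99, t = 34 − 2·(-41) = 116  (check: 430·(-99) + 367·116 = 2)
  q = 1: r = 1, s = 35 − 1·(-99) = 134, t = -41 − 1·116 = -157  (check: 430·134 + 367·(-157) = 1)
The row with r = 1 (the gcd) gives the Bezout coefficients s = 134, t = -157.
Result: 430 · (134) + 367 · (-157) = 1.

gcd(430, 367) = 1; s = 134, t = -157 (check: 430·134 + 367·(-157) = 1).


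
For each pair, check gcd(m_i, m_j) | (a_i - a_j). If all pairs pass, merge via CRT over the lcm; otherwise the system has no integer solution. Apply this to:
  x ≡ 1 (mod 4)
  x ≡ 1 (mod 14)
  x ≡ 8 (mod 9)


Moduli 4, 14, 9 are not pairwise coprime, so CRT works modulo lcm(m_i) when all pairwise compatibility conditions hold.
Pairwise compatibility: gcd(m_i, m_j) must divide a_i - a_j for every pair.
Merge one congruence at a time:
  Start: x ≡ 1 (mod 4).
  Combine with x ≡ 1 (mod 14): gcd(4, 14) = 2; 1 - 1 = 0, which IS divisible by 2, so compatible.
    Write x = 1 + 4·t and substitute into x ≡ 1 (mod 14): 4·t ≡ 1 − 1 = 0 (mod 14).
    Divide the congruence (and modulus) by g = 2: 2·t ≡ 0 (mod 7).
    The inverse of 2 mod 7 is 4 (since 2·4 = 8 = 1·7 + 1), so t ≡ 4·0 = 0 ≡ 0 (mod 7).
    Then x = 1 + 4·0 = 1, valid modulo lcm(4, 14) = 28: x ≡ 1 (mod 28).
  Combine with x ≡ 8 (mod 9): gcd(28, 9) = 1; 8 - 1 = 7, which IS divisible by 1, so compatible.
    Write x = 1 + 28·t and substitute into x ≡ 8 (mod 9): 28·t ≡ 8 − 1 = 7 (mod 9).
    Reduce coefficients mod 9: 1·t ≡ 7 (mod 9).
    So t ≡ 7 (mod 9).
    Then x = 1 + 28·7 = 197, valid modulo lcm(28, 9) = 252: x ≡ 197 (mod 252).
Verify: 197 mod 4 = 1, 197 mod 14 = 1, 197 mod 9 = 8.

x ≡ 197 (mod 252).


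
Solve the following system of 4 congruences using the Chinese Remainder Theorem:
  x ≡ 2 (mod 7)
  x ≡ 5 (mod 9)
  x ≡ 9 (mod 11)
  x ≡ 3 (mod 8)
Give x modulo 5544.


Product of moduli M = 7 · 9 · 11 · 8 = 5544.
Merge one congruence at a time:
  Start: x ≡ 2 (mod 7).
  Combine with x ≡ 5 (mod 9); new modulus lcm = 63.
    Write x = 2 + 7·t and substitute into x ≡ 5 (mod 9): 7·t ≡ 5 − 2 = 3 (mod 9).
    The inverse of 7 mod 9 is 4 (since 7·4 = 28 = 3·9 + 1), so t ≡ 4·3 = 12 ≡ 3 (mod 9).
    Then x = 2 + 7·3 = 23, valid modulo lcm(7, 9) = 63: x ≡ 23 (mod 63).
  Combine with x ≡ 9 (mod 11); new modulus lcm = 693.
    Write x = 23 + 63·t and substitute into x ≡ 9 (mod 11): 63·t ≡ 9 − 23 = -14 (mod 11).
    Reduce coefficients mod 11: 8·t ≡ 8 (mod 11).
    The inverse of 8 mod 11 is 7 (since 8·7 = 56 = 5·11 + 1), so t ≡ 7·8 = 56 ≡ 1 (mod 11).
    Then x = 23 + 63·1 = 86, valid modulo lcm(63, 11) = 693: x ≡ 86 (mod 693).
  Combine with x ≡ 3 (mod 8); new modulus lcm = 5544.
    Write x = 86 + 693·t and substitute into x ≡ 3 (mod 8): 693·t ≡ 3 − 86 = -83 (mod 8).
    Reduce coefficients mod 8: 5·t ≡ 5 (mod 8).
    The inverse of 5 mod 8 is 5 (since 5·5 = 25 = 3·8 + 1), so t ≡ 5·5 = 25 ≡ 1 (mod 8).
    Then x = 86 + 693·1 = 779, valid modulo lcm(693, 8) = 5544: x ≡ 779 (mod 5544).
Verify against each original: 779 mod 7 = 2, 779 mod 9 = 5, 779 mod 11 = 9, 779 mod 8 = 3.

x ≡ 779 (mod 5544).


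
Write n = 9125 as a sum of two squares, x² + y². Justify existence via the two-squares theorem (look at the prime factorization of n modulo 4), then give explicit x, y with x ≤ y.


Step 1: Factor n = 9125 = 5^3 · 73.
Step 2: Check the mod-4 condition on each prime factor: 5 ≡ 1 (mod 4), exponent 3; 73 ≡ 1 (mod 4), exponent 1.
All primes ≡ 3 (mod 4) appear to even exponent (or don't appear), so by the two-squares theorem n IS expressible as a sum of two squares.
Step 3: Build a representation. Group n = k² · m with k = 5 and m = 5 · 73 = 365 (a product of primes ≡ 1 (mod 4)); a representation of m scales to one of n via (k·x)² + (k·y)² = k²(x² + y²). Each prime p ≡ 1 (mod 4) is itself a sum of two squares; find a² by testing p − a² for a perfect square:
  5: 5 − 1² = 4 = 2² ⇒ 5 = 1² + 2².
  73: 73 − 1² = 72, 73 − 2² = 69, 73 − 3² = 64 = 8² ⇒ 73 = 3² + 8².
  Combine using the Brahmagupta–Fibonacci identity (a² + b²)(c² + d²) = (ac − bd)² + (ad + bc)² = (ac + bd)² + (ad − bc)²:
  5 · 73 = 365: from (1² + 2²)(3² + 8²), take (1·3 − 2·8, 1·8 + 2·3) = (3 − 16, 8 + 6) = (-13, 14); dropping signs (only squares matter) gives (13, 14); check 13² + 14² = 169 + 196 = 365 ✓.
  Scale by k = 5: (5·13, 5·14) = (65, 70).
Step 4: Order so x ≤ y and verify: 65² + 70² = 4225 + 4900 = 9125 = n. ✓

n = 9125 = 65² + 70² (one valid representation with x ≤ y).


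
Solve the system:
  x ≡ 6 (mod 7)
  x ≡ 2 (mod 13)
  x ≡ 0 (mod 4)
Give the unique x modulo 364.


Moduli 7, 13, 4 are pairwise coprime; by CRT there is a unique solution modulo M = 7 · 13 · 4 = 364.
Solve pairwise, accumulating the modulus:
  Start with x ≡ 6 (mod 7).
  Combine with x ≡ 2 (mod 13): since gcd(7, 13) = 1, we get a unique residue mod 91.
    Write x = 6 + 7·t and substitute into x ≡ 2 (mod 13): 7·t ≡ 2 − 6 = -4 (mod 13).
    Reduce coefficients mod 13: 7·t ≡ 9 (mod 13).
    The inverse of 7 mod 13 is 2 (since 7·2 = 14 = 1·13 + 1), so t ≡ 2·9 = 18 ≡ 5 (mod 13).
    Then x = 6 + 7·5 = 41, valid modulo lcm(7, 13) = 91: x ≡ 41 (mod 91).
  Combine with x ≡ 0 (mod 4): since gcd(91, 4) = 1, we get a unique residue mod 364.
    Write x = 41 + 91·t and substitute into x ≡ 0 (mod 4): 91·t ≡ 0 − 41 = -41 (mod 4).
    Reduce coefficients mod 4: 3·t ≡ 3 (mod 4).
    The inverse of 3 mod 4 is 3 (since 3·3 = 9 = 2·4 + 1), so t ≡ 3·3 = 9 ≡ 1 (mod 4).
    Then x = 41 + 91·1 = 132, valid modulo lcm(91, 4) = 364: x ≡ 132 (mod 364).
Verify: 132 mod 7 = 6 ✓, 132 mod 13 = 2 ✓, 132 mod 4 = 0 ✓.

x ≡ 132 (mod 364).


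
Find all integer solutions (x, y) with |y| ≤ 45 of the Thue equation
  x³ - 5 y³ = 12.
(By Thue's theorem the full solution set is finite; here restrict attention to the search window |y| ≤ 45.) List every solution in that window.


The equation is x³ - 5y³ = 12. For fixed y, x³ = 5·y³ + 12, so a solution requires the RHS to be a perfect cube.
Strategy: iterate y from -45 to 45, compute RHS = 5·y³ + 12, and check whether it is a (positive or negative) perfect cube.
Check small values of y:
  y = 0: RHS = 12 is not a perfect cube.
  y = 1: RHS = 17 is not a perfect cube.
  y = -1: RHS = 7 is not a perfect cube.
  y = 2: RHS = 52 is not a perfect cube.
  y = -2: RHS = -28 is not a perfect cube.
  y = 3: RHS = 147 is not a perfect cube.
  y = -3: RHS = -123 is not a perfect cube.
Continuing the search up to |y| = 45 finds no solutions either.
No (x, y) in the scanned range satisfies the equation.

No integer solutions with |y| ≤ 45.


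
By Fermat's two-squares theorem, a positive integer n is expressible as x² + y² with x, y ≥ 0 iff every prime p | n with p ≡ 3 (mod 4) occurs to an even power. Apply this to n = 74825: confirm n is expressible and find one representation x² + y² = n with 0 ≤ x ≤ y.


Step 1: Factor n = 74825 = 5^2 · 41 · 73.
Step 2: Check the mod-4 condition on each prime factor: 5 ≡ 1 (mod 4), exponent 2; 41 ≡ 1 (mod 4), exponent 1; 73 ≡ 1 (mod 4), exponent 1.
All primes ≡ 3 (mod 4) appear to even exponent (or don't appear), so by the two-squares theorem n IS expressible as a sum of two squares.
Step 3: Build a representation. Group n = k² · m with k = 5 and m = 41 · 73 = 2993 (a product of primes ≡ 1 (mod 4)); a representation of m scales to one of n via (k·x)² + (k·y)² = k²(x² + y²). Each prime p ≡ 1 (mod 4) is itself a sum of two squares; find a² by testing p − a² for a perfect square:
  41: 41 − 1² = 40, 41 − 2² = 37, 41 − 3² = 32, 41 − 4² = 25 = 5² ⇒ 41 = 4² + 5².
  73: 73 − 1² = 72, 73 − 2² = 69, 73 − 3² = 64 = 8² ⇒ 73 = 3² + 8².
  Combine using the Brahmagupta–Fibonacci identity (a² + b²)(c² + d²) = (ac − bd)² + (ad + bc)² = (ac + bd)² + (ad − bc)²:
  41 · 73 = 2993: from (4² + 5²)(3² + 8²), take (4·3 − 5·8, 4·8 + 5·3) = (12 − 40, 32 + 15) = (-28, 47); dropping signs (only squares matter) gives (28, 47); check 28² + 47² = 784 + 2209 = 2993 ✓.
  Scale by k = 5: (5·28, 5·47) = (140, 235).
Step 4: Order so x ≤ y and verify: 140² + 235² = 19600 + 55225 = 74825 = n. ✓

n = 74825 = 140² + 235² (one valid representation with x ≤ y).


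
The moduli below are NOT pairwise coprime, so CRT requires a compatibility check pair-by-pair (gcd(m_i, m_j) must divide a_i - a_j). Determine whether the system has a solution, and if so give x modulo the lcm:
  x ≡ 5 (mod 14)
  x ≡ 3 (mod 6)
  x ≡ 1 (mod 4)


Moduli 14, 6, 4 are not pairwise coprime, so CRT works modulo lcm(m_i) when all pairwise compatibility conditions hold.
Pairwise compatibility: gcd(m_i, m_j) must divide a_i - a_j for every pair.
Merge one congruence at a time:
  Start: x ≡ 5 (mod 14).
  Combine with x ≡ 3 (mod 6): gcd(14, 6) = 2; 3 - 5 = -2, which IS divisible by 2, so compatible.
    Write x = 5 + 14·t and substitute into x ≡ 3 (mod 6): 14·t ≡ 3 − 5 = -2 (mod 6).
    Divide the congruence (and modulus) by g = 2: 7·t ≡ -1 (mod 3).
    Reduce coefficients mod 3: 1·t ≡ 2 (mod 3).
    So t ≡ 2 (mod 3).
    Then x = 5 + 14·2 = 33, valid modulo lcm(14, 6) = 42: x ≡ 33 (mod 42).
  Combine with x ≡ 1 (mod 4): gcd(42, 4) = 2; 1 - 33 = -32, which IS divisible by 2, so compatible.
    Write x = 33 + 42·t and substitute into x ≡ 1 (mod 4): 42·t ≡ 1 − 33 = -32 (mod 4).
    Divide the congruence (and modulus) by g = 2: 21·t ≡ -16 (mod 2).
    Reduce coefficients mod 2: 1·t ≡ 0 (mod 2).
    So t ≡ 0 (mod 2).
    Then x = 33 + 42·0 = 33, valid modulo lcm(42, 4) = 84: x ≡ 33 (mod 84).
Verify: 33 mod 14 = 5, 33 mod 6 = 3, 33 mod 4 = 1.

x ≡ 33 (mod 84).


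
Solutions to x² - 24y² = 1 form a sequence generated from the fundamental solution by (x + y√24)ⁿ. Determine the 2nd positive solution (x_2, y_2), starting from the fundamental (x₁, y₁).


Step 1: Find the fundamental solution (x₁, y₁) of x² - 24y² = 1.
  Expand √24 as a continued fraction. a₀ = ⌊√24⌋ = 4; iterate m_{k+1} = d_k·a_k − m_k, d_{k+1} = (24 − m_{k+1}²)/d_k, a_{k+1} = ⌊(a₀ + m_{k+1})/d_{k+1}⌋ (starting m₀ = 0, d₀ = 1), with convergents p_k = a_k·p_{k-1} + p_{k-2}, q_k = a_k·q_{k-1} + q_{k-2} (p₋₁ = 1, q₋₁ = 0):
  k = 0: a₀ = 4; p₀/q₀ = 4/1; p₀² − 24·q₀² = 16 − 24 = -8.
  k = 1: m = 4, d = 8, a = ⌊(4 + 4)/8⌋ = 1; p/q = (1·4 + 1)/(1·1 + 0) = 5/1; p² − 24·q² = 25 − 24 = 1.
  The first convergent with p² − 24·q² = 1 gives the fundamental solution (x₁, y₁) = (5, 1).
Step 2: Apply the recurrence (x_{n+1}, y_{n+1}) = (x₁x_n + 24y₁y_n, x₁y_n + y₁x_n) repeatedly.
  From (x_1, y_1) = (5, 1): x_2 = 5·5 + 24·1·1 = 49; y_2 = 5·1 + 1·5 = 10.
Step 3: Verify x_2² - 24·y_2² = 2401 - 2400 = 1 (should be 1). ✓

(x_1, y_1) = (5, 1); (x_2, y_2) = (49, 10).


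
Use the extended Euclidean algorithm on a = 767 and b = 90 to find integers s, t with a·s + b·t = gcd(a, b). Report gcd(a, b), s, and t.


Euclidean algorithm on (767, 90) — divide until remainder is 0:
  767 = 8 · 90 + 47
  90 = 1 · 47 + 43
  47 = 1 · 43 + 4
  43 = 10 · 4 + 3
  4 = 1 · 3 + 1
  3 = 3 · 1 + 0
gcd(767, 90) = 1.
Track Bezout coefficients alongside the remainders: start with r₀ = 767 = a·1 + b·0 (s = 1, t = 0) and r₁ = 90 = a·0 + b·1 (s = 0, t = 1); each new remainder r_{k+1} = r_{k-1} − q_k·r_k inherits s_{k+1} = s_{k-1} − q_k·s_k, t_{k+1} = t_{k-1} − q_k·t_k, so r_k = a·s_k + b·t_k at every step:
  q = 8: r = 47, s = 1 − 8·0 = 1, t = 0 − 8·1 = -8  (check: 767·1 + 90·(-8) = 47)
  q = 1: r = 43, s = 0 − 1·1 = -1, t = 1 − 1·(-8) = 9  (check: 767·(-1) + 90·9 = 43)
  q = 1: r = 4, s = 1 − 1·(-1) = 2, t = -8 − 1·9 = -17  (check: 767·2 + 90·(-17) = 4)
  q = 10: r = 3, s = -1 − 10·2 = -21, t = 9 − 10·(-17) = 179  (check: 767·(-21) + 90·179 = 3)
  q = 1: r = 1, s = 2 − 1·(-21) = 23, t = -17 − 1·179 = -196  (check: 767·23 + 90·(-196) = 1)
The row with r = 1 (the gcd) gives the Bezout coefficients s = 23, t = -196.
Result: 767 · (23) + 90 · (-196) = 1.

gcd(767, 90) = 1; s = 23, t = -196 (check: 767·23 + 90·(-196) = 1).


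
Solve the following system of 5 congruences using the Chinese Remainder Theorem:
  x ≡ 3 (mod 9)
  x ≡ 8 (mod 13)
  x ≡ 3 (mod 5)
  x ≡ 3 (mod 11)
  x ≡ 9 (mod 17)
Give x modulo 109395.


Product of moduli M = 9 · 13 · 5 · 11 · 17 = 109395.
Merge one congruence at a time:
  Start: x ≡ 3 (mod 9).
  Combine with x ≡ 8 (mod 13); new modulus lcm = 117.
    Write x = 3 + 9·t and substitute into x ≡ 8 (mod 13): 9·t ≡ 8 − 3 = 5 (mod 13).
    The inverse of 9 mod 13 is 3 (since 9·3 = 27 = 2·13 + 1), so t ≡ 3·5 = 15 ≡ 2 (mod 13).
    Then x = 3 + 9·2 = 21, valid modulo lcm(9, 13) = 117: x ≡ 21 (mod 117).
  Combine with x ≡ 3 (mod 5); new modulus lcm = 585.
    Write x = 21 + 117·t and substitute into x ≡ 3 (mod 5): 117·t ≡ 3 − 21 = -18 (mod 5).
    Reduce coefficients mod 5: 2·t ≡ 2 (mod 5).
    The inverse of 2 mod 5 is 3 (since 2·3 = 6 = 1·5 + 1), so t ≡ 3·2 = 6 ≡ 1 (mod 5).
    Then x = 21 + 117·1 = 138, valid modulo lcm(117, 5) = 585: x ≡ 138 (mod 585).
  Combine with x ≡ 3 (mod 11); new modulus lcm = 6435.
    Write x = 138 + 585·t and substitute into x ≡ 3 (mod 11): 585·t ≡ 3 − 138 = -135 (mod 11).
    Reduce coefficients mod 11: 2·t ≡ 8 (mod 11).
    The inverse of 2 mod 11 is 6 (since 2·6 = 12 = 1·11 + 1), so t ≡ 6·8 = 48 ≡ 4 (mod 11).
    Then x = 138 + 585·4 = 2478, valid modulo lcm(585, 11) = 6435: x ≡ 2478 (mod 6435).
  Combine with x ≡ 9 (mod 17); new modulus lcm = 109395.
    Write x = 2478 + 6435·t and substitute into x ≡ 9 (mod 17): 6435·t ≡ 9 − 2478 = -2469 (mod 17).
    Reduce coefficients mod 17: 9·t ≡ 13 (mod 17).
    The inverse of 9 mod 17 is 2 (since 9·2 = 18 = 1·17 + 1), so t ≡ 2·13 = 26 ≡ 9 (mod 17).
    Then x = 2478 + 6435·9 = 60393, valid modulo lcm(6435, 17) = 109395: x ≡ 60393 (mod 109395).
Verify against each original: 60393 mod 9 = 3, 60393 mod 13 = 8, 60393 mod 5 = 3, 60393 mod 11 = 3, 60393 mod 17 = 9.

x ≡ 60393 (mod 109395).


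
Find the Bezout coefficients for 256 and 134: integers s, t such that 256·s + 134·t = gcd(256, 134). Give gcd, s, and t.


Euclidean algorithm on (256, 134) — divide until remainder is 0:
  256 = 1 · 134 + 122
  134 = 1 · 122 + 12
  122 = 10 · 12 + 2
  12 = 6 · 2 + 0
gcd(256, 134) = 2.
Track Bezout coefficients alongside the remainders: start with r₀ = 256 = a·1 + b·0 (s = 1, t = 0) and r₁ = 134 = a·0 + b·1 (s = 0, t = 1); each new remainder r_{k+1} = r_{k-1} − q_k·r_k inherits s_{k+1} = s_{k-1} − q_k·s_k, t_{k+1} = t_{k-1} − q_k·t_k, so r_k = a·s_k + b·t_k at every step:
  q = 1: r = 122, s = 1 − 1·0 = 1, t = 0 − 1·1 = -1  (check: 256·1 + 134·(-1) = 122)
  q = 1: r = 12, s = 0 − 1·1 = -1, t = 1 − 1·(-1) = 2  (check: 256·(-1) + 134·2 = 12)
  q = 10: r = 2, s = 1 − 10·(-1) = 11, t = -1 − 10·2 = -21  (check: 256·11 + 134·(-21) = 2)
The row with r = 2 (the gcd) gives the Bezout coefficients s = 11, t = -21.
Result: 256 · (11) + 134 · (-21) = 2.

gcd(256, 134) = 2; s = 11, t = -21 (check: 256·11 + 134·(-21) = 2).


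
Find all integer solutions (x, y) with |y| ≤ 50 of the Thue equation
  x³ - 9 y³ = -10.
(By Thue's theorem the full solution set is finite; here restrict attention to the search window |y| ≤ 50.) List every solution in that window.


The equation is x³ - 9y³ = -10. For fixed y, x³ = 9·y³ − 10, so a solution requires the RHS to be a perfect cube.
Strategy: iterate y from -50 to 50, compute RHS = 9·y³ − 10, and check whether it is a (positive or negative) perfect cube.
Check small values of y:
  y = 0: RHS = -10 is not a perfect cube.
  y = 1: RHS = -1 = (-1)³ ⇒ x = -1 works.
  y = -1: RHS = -19 is not a perfect cube.
  y = 2: RHS = 62 is not a perfect cube.
  y = -2: RHS = -82 is not a perfect cube.
  y = 3: RHS = 233 is not a perfect cube.
  y = -3: RHS = -253 is not a perfect cube.
Continuing the search up to |y| = 50 finds no further solutions beyond those listed.
Collected solutions: (-1, 1).

Solutions (with |y| ≤ 50): (-1, 1).


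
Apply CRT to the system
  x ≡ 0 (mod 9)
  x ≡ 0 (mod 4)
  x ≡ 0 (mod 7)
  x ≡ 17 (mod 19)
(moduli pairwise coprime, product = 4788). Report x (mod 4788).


Product of moduli M = 9 · 4 · 7 · 19 = 4788.
Merge one congruence at a time:
  Start: x ≡ 0 (mod 9).
  Combine with x ≡ 0 (mod 4); new modulus lcm = 36.
    Write x = 0 + 9·t and substitute into x ≡ 0 (mod 4): 9·t ≡ 0 − 0 = 0 (mod 4).
    Reduce coefficients mod 4: 1·t ≡ 0 (mod 4).
    So t ≡ 0 (mod 4).
    Then x = 0 + 9·0 = 0, valid modulo lcm(9, 4) = 36: x ≡ 0 (mod 36).
  Combine with x ≡ 0 (mod 7); new modulus lcm = 252.
    Write x = 0 + 36·t and substitute into x ≡ 0 (mod 7): 36·t ≡ 0 − 0 = 0 (mod 7).
    Reduce coefficients mod 7: 1·t ≡ 0 (mod 7).
    So t ≡ 0 (mod 7).
    Then x = 0 + 36·0 = 0, valid modulo lcm(36, 7) = 252: x ≡ 0 (mod 252).
  Combine with x ≡ 17 (mod 19); new modulus lcm = 4788.
    Write x = 0 + 252·t and substitute into x ≡ 17 (mod 19): 252·t ≡ 17 − 0 = 17 (mod 19).
    Reduce coefficients mod 19: 5·t ≡ 17 (mod 19).
    The inverse of 5 mod 19 is 4 (since 5·4 = 20 = 1·19 + 1), so t ≡ 4·17 = 68 ≡ 11 (mod 19).
    Then x = 0 + 252·11 = 2772, valid modulo lcm(252, 19) = 4788: x ≡ 2772 (mod 4788).
Verify against each original: 2772 mod 9 = 0, 2772 mod 4 = 0, 2772 mod 7 = 0, 2772 mod 19 = 17.

x ≡ 2772 (mod 4788).


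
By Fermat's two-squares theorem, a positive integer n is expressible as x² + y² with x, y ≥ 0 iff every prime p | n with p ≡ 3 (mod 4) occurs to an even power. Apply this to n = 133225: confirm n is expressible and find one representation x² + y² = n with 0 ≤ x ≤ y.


Step 1: Factor n = 133225 = 5^2 · 73^2.
Step 2: Check the mod-4 condition on each prime factor: 5 ≡ 1 (mod 4), exponent 2; 73 ≡ 1 (mod 4), exponent 2.
All primes ≡ 3 (mod 4) appear to even exponent (or don't appear), so by the two-squares theorem n IS expressible as a sum of two squares.
Step 3: Build a representation. Group n = k² · m with k = 5 and m = 73 · 73 = 5329 (a product of primes ≡ 1 (mod 4)); a representation of m scales to one of n via (k·x)² + (k·y)² = k²(x² + y²). Each prime p ≡ 1 (mod 4) is itself a sum of two squares; find a² by testing p − a² for a perfect square:
  73: 73 − 1² = 72, 73 − 2² = 69, 73 − 3² = 64 = 8² ⇒ 73 = 3² + 8².
  Combine using the Brahmagupta–Fibonacci identity (a² + b²)(c² + d²) = (ac − bd)² + (ad + bc)² = (ac + bd)² + (ad − bc)²:
  73 · 73 = 5329: from (3² + 8²)(3² + 8²), take (3·3 − 8·8, 3·8 + 8·3) = (9 − 64, 24 + 24) = (-55, 48); dropping signs (only squares matter) gives (55, 48); check 55² + 48² = 3025 + 2304 = 5329 ✓.
  Scale by k = 5: (5·55, 5·48) = (275, 240).
Step 4: Order so x ≤ y and verify: 240² + 275² = 57600 + 75625 = 133225 = n. ✓

n = 133225 = 240² + 275² (one valid representation with x ≤ y).


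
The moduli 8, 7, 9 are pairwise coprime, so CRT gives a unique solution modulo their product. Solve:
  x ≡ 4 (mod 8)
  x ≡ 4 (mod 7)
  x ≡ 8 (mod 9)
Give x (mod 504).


Moduli 8, 7, 9 are pairwise coprime; by CRT there is a unique solution modulo M = 8 · 7 · 9 = 504.
Solve pairwise, accumulating the modulus:
  Start with x ≡ 4 (mod 8).
  Combine with x ≡ 4 (mod 7): since gcd(8, 7) = 1, we get a unique residue mod 56.
    Write x = 4 + 8·t and substitute into x ≡ 4 (mod 7): 8·t ≡ 4 − 4 = 0 (mod 7).
    Reduce coefficients mod 7: 1·t ≡ 0 (mod 7).
    So t ≡ 0 (mod 7).
    Then x = 4 + 8·0 = 4, valid modulo lcm(8, 7) = 56: x ≡ 4 (mod 56).
  Combine with x ≡ 8 (mod 9): since gcd(56, 9) = 1, we get a unique residue mod 504.
    Write x = 4 + 56·t and substitute into x ≡ 8 (mod 9): 56·t ≡ 8 − 4 = 4 (mod 9).
    Reduce coefficients mod 9: 2·t ≡ 4 (mod 9).
    The inverse of 2 mod 9 is 5 (since 2·5 = 10 = 1·9 + 1), so t ≡ 5·4 = 20 ≡ 2 (mod 9).
    Then x = 4 + 56·2 = 116, valid modulo lcm(56, 9) = 504: x ≡ 116 (mod 504).
Verify: 116 mod 8 = 4 ✓, 116 mod 7 = 4 ✓, 116 mod 9 = 8 ✓.

x ≡ 116 (mod 504).


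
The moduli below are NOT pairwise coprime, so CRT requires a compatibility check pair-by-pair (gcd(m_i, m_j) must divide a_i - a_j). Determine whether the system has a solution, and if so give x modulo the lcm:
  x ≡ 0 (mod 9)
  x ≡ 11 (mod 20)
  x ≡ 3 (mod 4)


Moduli 9, 20, 4 are not pairwise coprime, so CRT works modulo lcm(m_i) when all pairwise compatibility conditions hold.
Pairwise compatibility: gcd(m_i, m_j) must divide a_i - a_j for every pair.
Merge one congruence at a time:
  Start: x ≡ 0 (mod 9).
  Combine with x ≡ 11 (mod 20): gcd(9, 20) = 1; 11 - 0 = 11, which IS divisible by 1, so compatible.
    Write x = 0 + 9·t and substitute into x ≡ 11 (mod 20): 9·t ≡ 11 − 0 = 11 (mod 20).
    The inverse of 9 mod 20 is 9 (since 9·9 = 81 = 4·20 + 1), so t ≡ 9·11 = 99 ≡ 19 (mod 20).
    Then x = 0 + 9·19 = 171, valid modulo lcm(9, 20) = 180: x ≡ 171 (mod 180).
  Combine with x ≡ 3 (mod 4): gcd(180, 4) = 4; 3 - 171 = -168, which IS divisible by 4, so compatible.
    Write x = 171 + 180·t and substitute into x ≡ 3 (mod 4): 180·t ≡ 3 − 171 = -168 (mod 4).
    Divide the congruence (and modulus) by g = 4: 45·t ≡ -42 (mod 1).
    Modulo 1 every t works; take t = 0.
    Then x = 171 + 180·0 = 171, valid modulo lcm(180, 4) = 180: x ≡ 171 (mod 180).
Verify: 171 mod 9 = 0, 171 mod 20 = 11, 171 mod 4 = 3.

x ≡ 171 (mod 180).


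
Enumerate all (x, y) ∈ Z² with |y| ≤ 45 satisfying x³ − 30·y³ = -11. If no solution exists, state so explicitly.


The equation is x³ - 30y³ = -11. For fixed y, x³ = 30·y³ − 11, so a solution requires the RHS to be a perfect cube.
Strategy: iterate y from -45 to 45, compute RHS = 30·y³ − 11, and check whether it is a (positive or negative) perfect cube.
Check small values of y:
  y = 0: RHS = -11 is not a perfect cube.
  y = 1: RHS = 19 is not a perfect cube.
  y = -1: RHS = -41 is not a perfect cube.
  y = 2: RHS = 229 is not a perfect cube.
  y = -2: RHS = -251 is not a perfect cube.
  y = 3: RHS = 799 is not a perfect cube.
  y = -3: RHS = -821 is not a perfect cube.
Continuing the search up to |y| = 45 finds no solutions either.
No (x, y) in the scanned range satisfies the equation.

No integer solutions with |y| ≤ 45.


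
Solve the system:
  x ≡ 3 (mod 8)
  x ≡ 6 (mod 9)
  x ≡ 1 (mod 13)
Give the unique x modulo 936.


Moduli 8, 9, 13 are pairwise coprime; by CRT there is a unique solution modulo M = 8 · 9 · 13 = 936.
Solve pairwise, accumulating the modulus:
  Start with x ≡ 3 (mod 8).
  Combine with x ≡ 6 (mod 9): since gcd(8, 9) = 1, we get a unique residue mod 72.
    Write x = 3 + 8·t and substitute into x ≡ 6 (mod 9): 8·t ≡ 6 − 3 = 3 (mod 9).
    The inverse of 8 mod 9 is 8 (since 8·8 = 64 = 7·9 + 1), so t ≡ 8·3 = 24 ≡ 6 (mod 9).
    Then x = 3 + 8·6 = 51, valid modulo lcm(8, 9) = 72: x ≡ 51 (mod 72).
  Combine with x ≡ 1 (mod 13): since gcd(72, 13) = 1, we get a unique residue mod 936.
    Write x = 51 + 72·t and substitute into x ≡ 1 (mod 13): 72·t ≡ 1 − 51 = -50 (mod 13).
    Reduce coefficients mod 13: 7·t ≡ 2 (mod 13).
    The inverse of 7 mod 13 is 2 (since 7·2 = 14 = 1·13 + 1), so t ≡ 2·2 = 4 ≡ 4 (mod 13).
    Then x = 51 + 72·4 = 339, valid modulo lcm(72, 13) = 936: x ≡ 339 (mod 936).
Verify: 339 mod 8 = 3 ✓, 339 mod 9 = 6 ✓, 339 mod 13 = 1 ✓.

x ≡ 339 (mod 936).


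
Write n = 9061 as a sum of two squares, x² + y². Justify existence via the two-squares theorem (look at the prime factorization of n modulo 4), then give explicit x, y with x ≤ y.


Step 1: Factor n = 9061 = 13 · 17 · 41.
Step 2: Check the mod-4 condition on each prime factor: 13 ≡ 1 (mod 4), exponent 1; 17 ≡ 1 (mod 4), exponent 1; 41 ≡ 1 (mod 4), exponent 1.
All primes ≡ 3 (mod 4) appear to even exponent (or don't appear), so by the two-squares theorem n IS expressible as a sum of two squares.
Step 3: Build a representation. Here n = 13 · 17 · 41 is a product of primes ≡ 1 (mod 4). Each prime p ≡ 1 (mod 4) is itself a sum of two squares; find a² by testing p − a² for a perfect square:
  13: 13 − 1² = 12, 13 − 2² = 9 = 3² ⇒ 13 = 2² + 3².
  17: 17 − 1² = 16 = 4² ⇒ 17 = 1² + 4².
  41: 41 − 1² = 40, 41 − 2² = 37, 41 − 3² = 32, 41 − 4² = 25 = 5² ⇒ 41 = 4² + 5².
  Combine using the Brahmagupta–Fibonacci identity (a² + b²)(c² + d²) = (ac − bd)² + (ad + bc)² = (ac + bd)² + (ad − bc)²:
  13 · 17 = 221: from (2² + 3²)(1² + 4²), take (2·1 − 3·4, 2·4 + 3·1) = (2 − 12, 8 + 3) = (-10, 11); dropping signs (only squares matter) gives (10, 11); check 10² + 11² = 100 + 121 = 221 ✓.
  221 · 41 = 9061: from (10² + 11²)(4² + 5²), take (10·4 − 11·5, 10·5 + 11·4) = (40 − 55, 50 + 44) = (-15, 94); dropping signs (only squares matter) gives (15, 94); check 15² + 94² = 225 + 8836 = 9061 ✓.
Step 4: Order so x ≤ y and verify: 15² + 94² = 225 + 8836 = 9061 = n. ✓

n = 9061 = 15² + 94² (one valid representation with x ≤ y).


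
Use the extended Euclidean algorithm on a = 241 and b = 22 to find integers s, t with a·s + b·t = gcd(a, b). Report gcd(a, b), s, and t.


Euclidean algorithm on (241, 22) — divide until remainder is 0:
  241 = 10 · 22 + 21
  22 = 1 · 21 + 1
  21 = 21 · 1 + 0
gcd(241, 22) = 1.
Track Bezout coefficients alongside the remainders: start with r₀ = 241 = a·1 + b·0 (s = 1, t = 0) and r₁ = 22 = a·0 + b·1 (s = 0, t = 1); each new remainder r_{k+1} = r_{k-1} − q_k·r_k inherits s_{k+1} = s_{k-1} − q_k·s_k, t_{k+1} = t_{k-1} − q_k·t_k, so r_k = a·s_k + b·t_k at every step:
  q = 10: r = 21, s = 1 − 10·0 = 1, t = 0 − 10·1 = -10  (check: 241·1 + 22·(-10) = 21)
  q = 1: r = 1, s = 0 − 1·1 = -1, t = 1 − 1·(-10) = 11  (check: 241·(-1) + 22·11 = 1)
The row with r = 1 (the gcd) gives the Bezout coefficients s = -1, t = 11.
Result: 241 · (-1) + 22 · (11) = 1.

gcd(241, 22) = 1; s = -1, t = 11 (check: 241·(-1) + 22·11 = 1).


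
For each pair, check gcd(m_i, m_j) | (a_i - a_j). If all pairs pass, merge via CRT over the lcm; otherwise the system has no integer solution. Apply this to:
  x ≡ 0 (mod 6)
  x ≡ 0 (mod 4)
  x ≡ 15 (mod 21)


Moduli 6, 4, 21 are not pairwise coprime, so CRT works modulo lcm(m_i) when all pairwise compatibility conditions hold.
Pairwise compatibility: gcd(m_i, m_j) must divide a_i - a_j for every pair.
Merge one congruence at a time:
  Start: x ≡ 0 (mod 6).
  Combine with x ≡ 0 (mod 4): gcd(6, 4) = 2; 0 - 0 = 0, which IS divisible by 2, so compatible.
    Write x = 0 + 6·t and substitute into x ≡ 0 (mod 4): 6·t ≡ 0 − 0 = 0 (mod 4).
    Divide the congruence (and modulus) by g = 2: 3·t ≡ 0 (mod 2).
    Reduce coefficients mod 2: 1·t ≡ 0 (mod 2).
    So t ≡ 0 (mod 2).
    Then x = 0 + 6·0 = 0, valid modulo lcm(6, 4) = 12: x ≡ 0 (mod 12).
  Combine with x ≡ 15 (mod 21): gcd(12, 21) = 3; 15 - 0 = 15, which IS divisible by 3, so compatible.
    Write x = 0 + 12·t and substitute into x ≡ 15 (mod 21): 12·t ≡ 15 − 0 = 15 (mod 21).
    Divide the congruence (and modulus) by g = 3: 4·t ≡ 5 (mod 7).
    The inverse of 4 mod 7 is 2 (since 4·2 = 8 = 1·7 + 1), so t ≡ 2·5 = 10 ≡ 3 (mod 7).
    Then x = 0 + 12·3 = 36, valid modulo lcm(12, 21) = 84: x ≡ 36 (mod 84).
Verify: 36 mod 6 = 0, 36 mod 4 = 0, 36 mod 21 = 15.

x ≡ 36 (mod 84).


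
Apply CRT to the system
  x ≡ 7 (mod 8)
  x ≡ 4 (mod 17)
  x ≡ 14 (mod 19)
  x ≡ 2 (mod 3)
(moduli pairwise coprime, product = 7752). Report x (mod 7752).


Product of moduli M = 8 · 17 · 19 · 3 = 7752.
Merge one congruence at a time:
  Start: x ≡ 7 (mod 8).
  Combine with x ≡ 4 (mod 17); new modulus lcm = 136.
    Write x = 7 + 8·t and substitute into x ≡ 4 (mod 17): 8·t ≡ 4 − 7 = -3 (mod 17).
    Reduce coefficients mod 17: 8·t ≡ 14 (mod 17).
    The inverse of 8 mod 17 is 15 (since 8·15 = 120 = 7·17 + 1), so t ≡ 15·14 = 210 ≡ 6 (mod 17).
    Then x = 7 + 8·6 = 55, valid modulo lcm(8, 17) = 136: x ≡ 55 (mod 136).
  Combine with x ≡ 14 (mod 19); new modulus lcm = 2584.
    Write x = 55 + 136·t and substitute into x ≡ 14 (mod 19): 136·t ≡ 14 − 55 = -41 (mod 19).
    Reduce coefficients mod 19: 3·t ≡ 16 (mod 19).
    The inverse of 3 mod 19 is 13 (since 3·13 = 39 = 2·19 + 1), so t ≡ 13·16 = 208 ≡ 18 (mod 19).
    Then x = 55 + 136·18 = 2503, valid modulo lcm(136, 19) = 2584: x ≡ 2503 (mod 2584).
  Combine with x ≡ 2 (mod 3); new modulus lcm = 7752.
    Write x = 2503 + 2584·t and substitute into x ≡ 2 (mod 3): 2584·t ≡ 2 − 2503 = -2501 (mod 3).
    Reduce coefficients mod 3: 1·t ≡ 1 (mod 3).
    So t ≡ 1 (mod 3).
    Then x = 2503 + 2584·1 = 5087, valid modulo lcm(2584, 3) = 7752: x ≡ 5087 (mod 7752).
Verify against each original: 5087 mod 8 = 7, 5087 mod 17 = 4, 5087 mod 19 = 14, 5087 mod 3 = 2.

x ≡ 5087 (mod 7752).


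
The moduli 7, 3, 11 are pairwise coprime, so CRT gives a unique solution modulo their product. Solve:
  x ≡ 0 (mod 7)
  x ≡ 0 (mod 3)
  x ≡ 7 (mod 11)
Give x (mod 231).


Moduli 7, 3, 11 are pairwise coprime; by CRT there is a unique solution modulo M = 7 · 3 · 11 = 231.
Solve pairwise, accumulating the modulus:
  Start with x ≡ 0 (mod 7).
  Combine with x ≡ 0 (mod 3): since gcd(7, 3) = 1, we get a unique residue mod 21.
    Write x = 0 + 7·t and substitute into x ≡ 0 (mod 3): 7·t ≡ 0 − 0 = 0 (mod 3).
    Reduce coefficients mod 3: 1·t ≡ 0 (mod 3).
    So t ≡ 0 (mod 3).
    Then x = 0 + 7·0 = 0, valid modulo lcm(7, 3) = 21: x ≡ 0 (mod 21).
  Combine with x ≡ 7 (mod 11): since gcd(21, 11) = 1, we get a unique residue mod 231.
    Write x = 0 + 21·t and substitute into x ≡ 7 (mod 11): 21·t ≡ 7 − 0 = 7 (mod 11).
    Reduce coefficients mod 11: 10·t ≡ 7 (mod 11).
    The inverse of 10 mod 11 is 10 (since 10·10 = 100 = 9·11 + 1), so t ≡ 10·7 = 70 ≡ 4 (mod 11).
    Then x = 0 + 21·4 = 84, valid modulo lcm(21, 11) = 231: x ≡ 84 (mod 231).
Verify: 84 mod 7 = 0 ✓, 84 mod 3 = 0 ✓, 84 mod 11 = 7 ✓.

x ≡ 84 (mod 231).


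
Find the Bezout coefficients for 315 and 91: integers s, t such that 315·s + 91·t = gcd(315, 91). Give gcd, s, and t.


Euclidean algorithm on (315, 91) — divide until remainder is 0:
  315 = 3 · 91 + 42
  91 = 2 · 42 + 7
  42 = 6 · 7 + 0
gcd(315, 91) = 7.
Track Bezout coefficients alongside the remainders: start with r₀ = 315 = a·1 + b·0 (s = 1, t = 0) and r₁ = 91 = a·0 + b·1 (s = 0, t = 1); each new remainder r_{k+1} = r_{k-1} − q_k·r_k inherits s_{k+1} = s_{k-1} − q_k·s_k, t_{k+1} = t_{k-1} − q_k·t_k, so r_k = a·s_k + b·t_k at every step:
  q = 3: r = 42, s = 1 − 3·0 = 1, t = 0 − 3·1 = -3  (check: 315·1 + 91·(-3) = 42)
  q = 2: r = 7, s = 0 − 2·1 = -2, t = 1 − 2·(-3) = 7  (check: 315·(-2) + 91·7 = 7)
The row with r = 7 (the gcd) gives the Bezout coefficients s = -2, t = 7.
Result: 315 · (-2) + 91 · (7) = 7.

gcd(315, 91) = 7; s = -2, t = 7 (check: 315·(-2) + 91·7 = 7).


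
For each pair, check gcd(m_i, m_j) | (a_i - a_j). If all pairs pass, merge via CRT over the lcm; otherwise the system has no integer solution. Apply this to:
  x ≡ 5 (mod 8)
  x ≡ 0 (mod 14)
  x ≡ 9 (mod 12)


Moduli 8, 14, 12 are not pairwise coprime, so CRT works modulo lcm(m_i) when all pairwise compatibility conditions hold.
Pairwise compatibility: gcd(m_i, m_j) must divide a_i - a_j for every pair.
Merge one congruence at a time:
  Start: x ≡ 5 (mod 8).
  Combine with x ≡ 0 (mod 14): gcd(8, 14) = 2, and 0 - 5 = -5 is NOT divisible by 2.
    ⇒ system is inconsistent (no integer solution).

No solution (the system is inconsistent).


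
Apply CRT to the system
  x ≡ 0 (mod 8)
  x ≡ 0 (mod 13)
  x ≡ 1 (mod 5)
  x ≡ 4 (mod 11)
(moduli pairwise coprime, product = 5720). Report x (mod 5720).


Product of moduli M = 8 · 13 · 5 · 11 = 5720.
Merge one congruence at a time:
  Start: x ≡ 0 (mod 8).
  Combine with x ≡ 0 (mod 13); new modulus lcm = 104.
    Write x = 0 + 8·t and substitute into x ≡ 0 (mod 13): 8·t ≡ 0 − 0 = 0 (mod 13).
    The inverse of 8 mod 13 is 5 (since 8·5 = 40 = 3·13 + 1), so t ≡ 5·0 = 0 ≡ 0 (mod 13).
    Then x = 0 + 8·0 = 0, valid modulo lcm(8, 13) = 104: x ≡ 0 (mod 104).
  Combine with x ≡ 1 (mod 5); new modulus lcm = 520.
    Write x = 0 + 104·t and substitute into x ≡ 1 (mod 5): 104·t ≡ 1 − 0 = 1 (mod 5).
    Reduce coefficients mod 5: 4·t ≡ 1 (mod 5).
    The inverse of 4 mod 5 is 4 (since 4·4 = 16 = 3·5 + 1), so t ≡ 4·1 = 4 ≡ 4 (mod 5).
    Then x = 0 + 104·4 = 416, valid modulo lcm(104, 5) = 520: x ≡ 416 (mod 520).
  Combine with x ≡ 4 (mod 11); new modulus lcm = 5720.
    Write x = 416 + 520·t and substitute into x ≡ 4 (mod 11): 520·t ≡ 4 − 416 = -412 (mod 11).
    Reduce coefficients mod 11: 3·t ≡ 6 (mod 11).
    The inverse of 3 mod 11 is 4 (since 3·4 = 12 = 1·11 + 1), so t ≡ 4·6 = 24 ≡ 2 (mod 11).
    Then x = 416 + 520·2 = 1456, valid modulo lcm(520, 11) = 5720: x ≡ 1456 (mod 5720).
Verify against each original: 1456 mod 8 = 0, 1456 mod 13 = 0, 1456 mod 5 = 1, 1456 mod 11 = 4.

x ≡ 1456 (mod 5720).


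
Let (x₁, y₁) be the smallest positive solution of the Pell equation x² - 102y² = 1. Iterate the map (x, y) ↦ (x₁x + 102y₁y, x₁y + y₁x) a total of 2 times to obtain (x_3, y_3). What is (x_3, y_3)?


Step 1: Find the fundamental solution (x₁, y₁) of x² - 102y² = 1.
  Expand √102 as a continued fraction. a₀ = ⌊√102⌋ = 10; iterate m_{k+1} = d_k·a_k − m_k, d_{k+1} = (102 − m_{k+1}²)/d_k, a_{k+1} = ⌊(a₀ + m_{k+1})/d_{k+1}⌋ (starting m₀ = 0, d₀ = 1), with convergents p_k = a_k·p_{k-1} + p_{k-2}, q_k = a_k·q_{k-1} + q_{k-2} (p₋₁ = 1, q₋₁ = 0):
  k = 0: a₀ = 10; p₀/q₀ = 10/1; p₀² − 102·q₀² = 100 − 102 = -2.
  k = 1: m = 10, d = 2, a = ⌊(10 + 10)/2⌋ = 10; p/q = (10·10 + 1)/(10·1 + 0) = 101/10; p² − 102·q² = 10201 − 10200 = 1.
  The first convergent with p² − 102·q² = 1 gives the fundamental solution (x₁, y₁) = (101, 10).
Step 2: Apply the recurrence (x_{n+1}, y_{n+1}) = (x₁x_n + 102y₁y_n, x₁y_n + y₁x_n) repeatedly.
  From (x_1, y_1) = (101, 10): x_2 = 101·101 + 102·10·10 = 20401; y_2 = 101·10 + 10·101 = 2020.
  From (x_2, y_2) = (20401, 2020): x_3 = 101·20401 + 102·10·2020 = 4120901; y_3 = 101·2020 + 10·20401 = 408030.
Step 3: Verify x_3² - 102·y_3² = 16981825051801 - 16981825051800 = 1 (should be 1). ✓

(x_1, y_1) = (101, 10); (x_3, y_3) = (4120901, 408030).


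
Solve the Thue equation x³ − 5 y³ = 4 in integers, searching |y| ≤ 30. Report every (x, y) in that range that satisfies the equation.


The equation is x³ - 5y³ = 4. For fixed y, x³ = 5·y³ + 4, so a solution requires the RHS to be a perfect cube.
Strategy: iterate y from -30 to 30, compute RHS = 5·y³ + 4, and check whether it is a (positive or negative) perfect cube.
Check small values of y:
  y = 0: RHS = 4 is not a perfect cube.
  y = 1: RHS = 9 is not a perfect cube.
  y = -1: RHS = -1 = (-1)³ ⇒ x = -1 works.
  y = 2: RHS = 44 is not a perfect cube.
  y = -2: RHS = -36 is not a perfect cube.
  y = 3: RHS = 139 is not a perfect cube.
  y = -3: RHS = -131 is not a perfect cube.
Continuing the search up to |y| = 30 finds no further solutions beyond those listed.
Collected solutions: (-1, -1).

Solutions (with |y| ≤ 30): (-1, -1).


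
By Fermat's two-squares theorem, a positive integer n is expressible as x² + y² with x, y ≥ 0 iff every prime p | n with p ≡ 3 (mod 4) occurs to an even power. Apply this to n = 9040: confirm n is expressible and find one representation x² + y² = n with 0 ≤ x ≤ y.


Step 1: Factor n = 9040 = 2^4 · 5 · 113.
Step 2: Check the mod-4 condition on each prime factor: 2 = 2 (special); 5 ≡ 1 (mod 4), exponent 1; 113 ≡ 1 (mod 4), exponent 1.
All primes ≡ 3 (mod 4) appear to even exponent (or don't appear), so by the two-squares theorem n IS expressible as a sum of two squares.
Step 3: Build a representation. Group n = k² · m with k = 4 and m = 5 · 113 = 565 (a product of primes ≡ 1 (mod 4)); a representation of m scales to one of n via (k·x)² + (k·y)² = k²(x² + y²). Each prime p ≡ 1 (mod 4) is itself a sum of two squares; find a² by testing p − a² for a perfect square:
  5: 5 − 1² = 4 = 2² ⇒ 5 = 1² + 2².
  113: 113 − 1² = 112, 113 − 2² = 109, 113 − 3² = 104, 113 − 4² = 97, 113 − 5² = 88, 113 − 6² = 77, 113 − 7² = 64 = 8² ⇒ 113 = 7² + 8².
  Combine using the Brahmagupta–Fibonacci identity (a² + b²)(c² + d²) = (ac − bd)² + (ad + bc)² = (ac + bd)² + (ad − bc)²:
  5 · 113 = 565: from (1² + 2²)(7² + 8²), take (1·7 − 2·8, 1·8 + 2·7) = (7 − 16, 8 + 14) = (-9, 22); dropping signs (only squares matter) gives (9, 22); check 9² + 22² = 81 + 484 = 565 ✓.
  Scale by k = 4: (4·9, 4·22) = (36, 88).
Step 4: Order so x ≤ y and verify: 36² + 88² = 1296 + 7744 = 9040 = n. ✓

n = 9040 = 36² + 88² (one valid representation with x ≤ y).


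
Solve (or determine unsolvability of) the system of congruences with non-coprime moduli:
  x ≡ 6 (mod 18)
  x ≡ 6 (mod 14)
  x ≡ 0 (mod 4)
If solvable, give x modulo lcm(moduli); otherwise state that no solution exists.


Moduli 18, 14, 4 are not pairwise coprime, so CRT works modulo lcm(m_i) when all pairwise compatibility conditions hold.
Pairwise compatibility: gcd(m_i, m_j) must divide a_i - a_j for every pair.
Merge one congruence at a time:
  Start: x ≡ 6 (mod 18).
  Combine with x ≡ 6 (mod 14): gcd(18, 14) = 2; 6 - 6 = 0, which IS divisible by 2, so compatible.
    Write x = 6 + 18·t and substitute into x ≡ 6 (mod 14): 18·t ≡ 6 − 6 = 0 (mod 14).
    Divide the congruence (and modulus) by g = 2: 9·t ≡ 0 (mod 7).
    Reduce coefficients mod 7: 2·t ≡ 0 (mod 7).
    The inverse of 2 mod 7 is 4 (since 2·4 = 8 = 1·7 + 1), so t ≡ 4·0 = 0 ≡ 0 (mod 7).
    Then x = 6 + 18·0 = 6, valid modulo lcm(18, 14) = 126: x ≡ 6 (mod 126).
  Combine with x ≡ 0 (mod 4): gcd(126, 4) = 2; 0 - 6 = -6, which IS divisible by 2, so compatible.
    Write x = 6 + 126·t and substitute into x ≡ 0 (mod 4): 126·t ≡ 0 − 6 = -6 (mod 4).
    Divide the congruence (and modulus) by g = 2: 63·t ≡ -3 (mod 2).
    Reduce coefficients mod 2: 1·t ≡ 1 (mod 2).
    So t ≡ 1 (mod 2).
    Then x = 6 + 126·1 = 132, valid modulo lcm(126, 4) = 252: x ≡ 132 (mod 252).
Verify: 132 mod 18 = 6, 132 mod 14 = 6, 132 mod 4 = 0.

x ≡ 132 (mod 252).
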